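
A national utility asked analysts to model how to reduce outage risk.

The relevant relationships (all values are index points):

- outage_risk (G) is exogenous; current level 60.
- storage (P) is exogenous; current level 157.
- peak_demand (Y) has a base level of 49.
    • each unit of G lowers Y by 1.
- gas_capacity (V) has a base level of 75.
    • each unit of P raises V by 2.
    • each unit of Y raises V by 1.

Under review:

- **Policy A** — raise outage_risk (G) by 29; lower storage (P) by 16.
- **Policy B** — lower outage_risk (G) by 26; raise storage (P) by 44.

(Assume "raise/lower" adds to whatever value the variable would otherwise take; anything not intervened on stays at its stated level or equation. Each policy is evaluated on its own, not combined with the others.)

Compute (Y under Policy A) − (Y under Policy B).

Policy A (G + 29, P − 16):
  G = 60 + 29 = 89
  Y = 49 − 89 = -40
Policy B (G − 26, P + 44):
  G = 60 − 26 = 34
  Y = 49 − 34 = 15
Y: -40 − 15 = -55

-55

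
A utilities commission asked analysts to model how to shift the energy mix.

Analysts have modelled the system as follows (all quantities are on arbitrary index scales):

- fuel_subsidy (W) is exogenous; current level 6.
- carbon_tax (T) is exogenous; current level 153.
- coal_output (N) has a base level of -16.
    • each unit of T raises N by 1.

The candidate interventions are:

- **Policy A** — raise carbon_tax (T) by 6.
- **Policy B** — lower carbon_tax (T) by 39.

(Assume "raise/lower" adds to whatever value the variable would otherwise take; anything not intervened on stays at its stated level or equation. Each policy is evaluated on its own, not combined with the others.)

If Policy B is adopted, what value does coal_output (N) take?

Policy B (T − 39):
  T = 153 − 39 = 114
  N = -16 + 114 = 98

98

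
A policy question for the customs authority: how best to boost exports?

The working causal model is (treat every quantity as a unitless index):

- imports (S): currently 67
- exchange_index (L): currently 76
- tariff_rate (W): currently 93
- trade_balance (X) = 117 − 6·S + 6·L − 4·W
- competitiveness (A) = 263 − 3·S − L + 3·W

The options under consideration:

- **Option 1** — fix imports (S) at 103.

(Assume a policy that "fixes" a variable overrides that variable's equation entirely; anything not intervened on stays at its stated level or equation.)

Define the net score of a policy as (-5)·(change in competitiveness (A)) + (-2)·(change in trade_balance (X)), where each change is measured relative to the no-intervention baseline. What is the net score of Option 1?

Baseline:
  S = 67
  L = 76
  W = 93
  X = 117 − 6·67 + 6·76 − 4·93 = -201
  A = 263 − 3·67 − 76 + 3·93 = 265
Option 1 (S := 103):
  S = 103
  L = 76
  W = 93
  X = 117 − 6·103 + 6·76 − 4·93 = -417
  A = 263 − 3·103 − 76 + 3·93 = 157
ΔA = 157 − 265 = -108; ΔX = -417 − (-201) = -216
Score = (-5)·(-108) + (-2)·(-216) = 972

972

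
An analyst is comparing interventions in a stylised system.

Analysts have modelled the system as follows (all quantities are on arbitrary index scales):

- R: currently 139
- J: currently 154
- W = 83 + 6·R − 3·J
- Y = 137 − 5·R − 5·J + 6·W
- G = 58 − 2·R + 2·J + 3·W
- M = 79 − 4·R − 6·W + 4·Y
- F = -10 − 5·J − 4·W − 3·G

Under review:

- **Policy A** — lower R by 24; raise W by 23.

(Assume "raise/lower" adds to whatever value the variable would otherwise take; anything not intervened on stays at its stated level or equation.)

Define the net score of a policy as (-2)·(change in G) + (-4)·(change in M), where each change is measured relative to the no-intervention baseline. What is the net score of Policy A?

Baseline:
  R = 139
  J = 154
  W = 83 + 6·139 − 3·154 = 455
  Y = 137 − 5·139 − 5·154 + 6·455 = 1402
  G = 58 − 2·139 + 2·154 + 3·455 = 1453
  M = 79 − 4·139 − 6·455 + 4·1402 = 2401
Policy A (R − 24, W + 23):
  R = 139 − 24 = 115
  J = 154
  W = 83 + 6·115 − 3·154 (+23 from intervention) = 334
  Y = 137 − 5·115 − 5·154 + 6·334 = 796
  G = 58 − 2·115 + 2·154 + 3·334 = 1138
  M = 79 − 4·115 − 6·334 + 4·796 = 799
ΔG = 1138 − 1453 = -315; ΔM = 799 − 2401 = -1602
Score = (-2)·(-315) + (-4)·(-1602) = 7038

7038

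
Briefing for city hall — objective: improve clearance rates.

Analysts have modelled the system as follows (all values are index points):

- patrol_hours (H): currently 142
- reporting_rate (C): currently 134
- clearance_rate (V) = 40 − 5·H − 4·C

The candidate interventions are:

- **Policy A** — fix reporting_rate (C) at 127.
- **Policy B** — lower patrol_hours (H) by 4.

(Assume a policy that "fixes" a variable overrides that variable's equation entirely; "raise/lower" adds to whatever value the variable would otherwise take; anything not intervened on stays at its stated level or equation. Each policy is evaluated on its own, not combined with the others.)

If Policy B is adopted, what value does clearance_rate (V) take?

-1186

Policy B (H − 4):
  H = 142 − 4 = 138
  C = 134
  V = 40 − 5·138 − 4·134 = -1186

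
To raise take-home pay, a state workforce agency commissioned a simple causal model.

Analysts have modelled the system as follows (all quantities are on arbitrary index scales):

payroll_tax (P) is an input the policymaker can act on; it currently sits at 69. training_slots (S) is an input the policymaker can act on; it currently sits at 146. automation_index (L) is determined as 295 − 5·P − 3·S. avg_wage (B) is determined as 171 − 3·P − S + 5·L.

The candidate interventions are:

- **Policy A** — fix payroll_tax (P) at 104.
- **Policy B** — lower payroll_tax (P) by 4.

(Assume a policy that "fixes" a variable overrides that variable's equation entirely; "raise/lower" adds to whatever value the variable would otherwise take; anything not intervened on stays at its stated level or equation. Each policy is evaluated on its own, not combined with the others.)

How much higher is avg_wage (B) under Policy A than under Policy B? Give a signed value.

-1092

Policy A (P := 104):
  P = 104
  S = 146
  L = 295 − 5·104 − 3·146 = -663
  B = 171 − 3·104 − 146 + 5·(-663) = -3602
Policy B (P − 4):
  P = 69 − 4 = 65
  S = 146
  L = 295 − 5·65 − 3·146 = -468
  B = 171 − 3·65 − 146 + 5·(-468) = -2510
B: -3602 − (-2510) = -1092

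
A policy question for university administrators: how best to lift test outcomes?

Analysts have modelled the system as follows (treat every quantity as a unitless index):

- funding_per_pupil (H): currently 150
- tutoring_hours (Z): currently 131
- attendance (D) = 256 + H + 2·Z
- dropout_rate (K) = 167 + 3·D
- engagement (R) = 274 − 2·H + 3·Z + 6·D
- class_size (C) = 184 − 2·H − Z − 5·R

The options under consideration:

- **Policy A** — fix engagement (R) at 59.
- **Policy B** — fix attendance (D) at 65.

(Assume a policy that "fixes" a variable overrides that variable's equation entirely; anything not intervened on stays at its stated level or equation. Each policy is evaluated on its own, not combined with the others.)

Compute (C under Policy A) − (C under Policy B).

Policy A (R := 59):
  H = 150
  Z = 131
  D = 256 + 150 + 2·131 = 668
  R = 59
  C = 184 − 2·150 − 131 − 5·59 = -542
Policy B (D := 65):
  H = 150
  Z = 131
  D = 65
  R = 274 − 2·150 + 3·131 + 6·65 = 757
  C = 184 − 2·150 − 131 − 5·757 = -4032
C: -542 − (-4032) = 3490

3490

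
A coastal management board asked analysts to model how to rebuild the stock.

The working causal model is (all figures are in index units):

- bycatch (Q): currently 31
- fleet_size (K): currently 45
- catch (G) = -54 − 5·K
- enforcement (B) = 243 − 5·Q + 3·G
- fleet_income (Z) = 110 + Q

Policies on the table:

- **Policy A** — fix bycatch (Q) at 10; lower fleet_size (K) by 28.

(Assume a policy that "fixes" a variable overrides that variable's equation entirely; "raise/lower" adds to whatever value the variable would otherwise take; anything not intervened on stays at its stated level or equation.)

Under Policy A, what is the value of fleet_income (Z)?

Policy A (Q := 10, K − 28):
  Q = 10
  Z = 110 + 10 = 120

120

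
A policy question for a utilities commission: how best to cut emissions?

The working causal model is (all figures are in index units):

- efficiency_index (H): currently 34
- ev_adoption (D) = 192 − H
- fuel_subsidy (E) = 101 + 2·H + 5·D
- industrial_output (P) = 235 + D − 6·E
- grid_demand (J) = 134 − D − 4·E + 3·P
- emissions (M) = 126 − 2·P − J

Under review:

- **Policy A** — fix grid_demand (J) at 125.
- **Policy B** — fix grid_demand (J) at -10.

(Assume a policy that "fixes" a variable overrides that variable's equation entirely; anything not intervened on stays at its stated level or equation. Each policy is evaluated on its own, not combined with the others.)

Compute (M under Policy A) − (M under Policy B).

Policy A (J := 125):
  H = 34
  D = 192 − 34 = 158
  E = 101 + 2·34 + 5·158 = 959
  P = 235 + 158 − 6·959 = -5361
  J = 125
  M = 126 − 2·(-5361) − 125 = 10723
Policy B (J := -10):
  H = 34
  D = 192 − 34 = 158
  E = 101 + 2·34 + 5·158 = 959
  P = 235 + 158 − 6·959 = -5361
  J = -10
  M = 126 − 2·(-5361) − (-10) = 10858
M: 10723 − 10858 = -135

-135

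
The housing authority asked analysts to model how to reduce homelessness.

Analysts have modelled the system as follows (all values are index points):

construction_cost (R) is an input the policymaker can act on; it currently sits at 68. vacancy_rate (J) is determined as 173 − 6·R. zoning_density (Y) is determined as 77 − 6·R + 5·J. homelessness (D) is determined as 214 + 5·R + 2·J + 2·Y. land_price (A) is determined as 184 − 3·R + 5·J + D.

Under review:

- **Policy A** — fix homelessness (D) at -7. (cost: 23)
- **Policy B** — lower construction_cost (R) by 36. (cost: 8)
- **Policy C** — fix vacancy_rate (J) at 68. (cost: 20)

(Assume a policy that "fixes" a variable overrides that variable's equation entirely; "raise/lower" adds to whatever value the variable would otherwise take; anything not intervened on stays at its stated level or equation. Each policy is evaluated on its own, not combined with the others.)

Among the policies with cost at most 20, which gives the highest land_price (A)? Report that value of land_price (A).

Policy B (R − 36):
  R = 68 − 36 = 32
  J = 173 − 6·32 = -19
  Y = 77 − 6·32 + 5·(-19) = -210
  D = 214 + 5·32 + 2·(-19) + 2·(-210) = -84
  A = 184 − 3·32 + 5·(-19) + (-84) = -91
Policy C (J := 68):
  R = 68
  J = 68
  Y = 77 − 6·68 + 5·68 = 9
  D = 214 + 5·68 + 2·68 + 2·9 = 708
  A = 184 − 3·68 + 5·68 + 708 = 1028
Comparing — Policy B: A=-91, Policy C: A=1028. Highest is 1028 (Policy C).

1028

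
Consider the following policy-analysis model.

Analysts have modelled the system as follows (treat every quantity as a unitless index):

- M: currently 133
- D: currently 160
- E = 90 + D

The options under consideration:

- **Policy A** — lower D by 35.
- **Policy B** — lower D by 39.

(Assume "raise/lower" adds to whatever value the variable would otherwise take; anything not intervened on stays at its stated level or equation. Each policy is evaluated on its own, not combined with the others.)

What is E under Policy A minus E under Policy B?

Policy A (D − 35):
  D = 160 − 35 = 125
  E = 90 + 125 = 215
Policy B (D − 39):
  D = 160 − 39 = 121
  E = 90 + 121 = 211
E: 215 − 211 = 4

4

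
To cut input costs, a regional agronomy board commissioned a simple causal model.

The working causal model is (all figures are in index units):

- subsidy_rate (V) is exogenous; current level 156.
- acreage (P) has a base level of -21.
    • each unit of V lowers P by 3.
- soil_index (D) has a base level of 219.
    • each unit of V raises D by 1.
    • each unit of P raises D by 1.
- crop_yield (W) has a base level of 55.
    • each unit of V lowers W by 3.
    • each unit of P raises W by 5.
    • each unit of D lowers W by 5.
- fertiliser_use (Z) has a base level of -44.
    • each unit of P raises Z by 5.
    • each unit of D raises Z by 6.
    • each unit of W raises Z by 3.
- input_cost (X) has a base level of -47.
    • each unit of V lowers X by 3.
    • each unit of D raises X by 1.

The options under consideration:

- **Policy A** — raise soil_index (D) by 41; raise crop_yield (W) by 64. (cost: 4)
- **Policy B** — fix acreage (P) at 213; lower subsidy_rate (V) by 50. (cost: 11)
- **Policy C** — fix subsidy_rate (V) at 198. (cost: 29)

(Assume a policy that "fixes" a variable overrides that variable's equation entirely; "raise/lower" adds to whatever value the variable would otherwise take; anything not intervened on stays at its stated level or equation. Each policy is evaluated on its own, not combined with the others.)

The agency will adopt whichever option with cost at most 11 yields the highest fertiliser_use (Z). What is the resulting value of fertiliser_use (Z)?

Policy A (D + 41, W + 64):
  V = 156
  P = -21 − 3·156 = -489
  D = 219 + 156 + (-489) (+41 from intervention) = -73
  W = 55 − 3·156 + 5·(-489) − 5·(-73) (+64 from intervention) = -2429
  Z = -44 + 5·(-489) + 6·(-73) + 3·(-2429) = -10214
Policy B (P := 213, V − 50):
  V = 156 − 50 = 106
  P = 213
  D = 219 + 106 + 213 = 538
  W = 55 − 3·106 + 5·213 − 5·538 = -1888
  Z = -44 + 5·213 + 6·538 + 3·(-1888) = -1415
Comparing — Policy A: Z=-10214, Policy B: Z=-1415. Highest is -1415 (Policy B).

-1415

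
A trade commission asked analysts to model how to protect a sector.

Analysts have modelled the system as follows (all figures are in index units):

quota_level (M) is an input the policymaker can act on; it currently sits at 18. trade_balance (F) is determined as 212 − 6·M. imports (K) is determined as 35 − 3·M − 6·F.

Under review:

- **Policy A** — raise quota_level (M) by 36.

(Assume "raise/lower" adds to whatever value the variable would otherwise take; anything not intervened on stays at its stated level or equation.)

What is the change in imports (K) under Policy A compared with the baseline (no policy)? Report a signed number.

Baseline:
  M = 18
  F = 212 − 6·18 = 104
  K = 35 − 3·18 − 6·104 = -643
Policy A (M + 36):
  M = 18 + 36 = 54
  F = 212 − 6·54 = -112
  K = 35 − 3·54 − 6·(-112) = 545
Change in K: 545 − (-643) = 1188

1188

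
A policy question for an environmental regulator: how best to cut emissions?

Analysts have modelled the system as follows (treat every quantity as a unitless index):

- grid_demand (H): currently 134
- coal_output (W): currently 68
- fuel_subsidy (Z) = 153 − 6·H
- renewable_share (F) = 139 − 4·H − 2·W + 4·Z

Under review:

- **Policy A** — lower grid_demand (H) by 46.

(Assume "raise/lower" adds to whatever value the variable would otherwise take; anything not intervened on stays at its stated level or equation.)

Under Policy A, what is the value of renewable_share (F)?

Policy A (H − 46):
  H = 134 − 46 = 88
  W = 68
  Z = 153 − 6·88 = -375
  F = 139 − 4·88 − 2·68 + 4·(-375) = -1849

-1849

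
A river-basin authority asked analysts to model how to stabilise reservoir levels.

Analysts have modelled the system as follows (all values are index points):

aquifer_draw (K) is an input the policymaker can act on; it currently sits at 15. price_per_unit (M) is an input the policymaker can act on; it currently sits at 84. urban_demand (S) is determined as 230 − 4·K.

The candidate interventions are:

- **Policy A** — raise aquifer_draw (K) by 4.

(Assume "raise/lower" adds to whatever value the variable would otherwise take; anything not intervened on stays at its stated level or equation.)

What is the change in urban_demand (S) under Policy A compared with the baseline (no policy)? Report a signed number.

Baseline:
  K = 15
  S = 230 − 4·15 = 170
Policy A (K + 4):
  K = 15 + 4 = 19
  S = 230 − 4·19 = 154
Change in S: 154 − 170 = -16

-16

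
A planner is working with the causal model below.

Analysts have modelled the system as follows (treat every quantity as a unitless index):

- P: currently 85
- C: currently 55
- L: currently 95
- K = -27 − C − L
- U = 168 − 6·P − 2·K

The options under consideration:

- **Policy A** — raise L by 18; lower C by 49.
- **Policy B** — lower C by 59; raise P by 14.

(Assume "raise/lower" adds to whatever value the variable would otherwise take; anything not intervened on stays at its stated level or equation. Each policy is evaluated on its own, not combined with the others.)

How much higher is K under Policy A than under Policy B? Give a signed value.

-28

Policy A (L + 18, C − 49):
  C = 55 − 49 = 6
  L = 95 + 18 = 113
  K = -27 − 6 − 113 = -146
Policy B (C − 59, P + 14):
  C = 55 − 59 = -4
  L = 95
  K = -27 − (-4) − 95 = -118
K: -146 − (-118) = -28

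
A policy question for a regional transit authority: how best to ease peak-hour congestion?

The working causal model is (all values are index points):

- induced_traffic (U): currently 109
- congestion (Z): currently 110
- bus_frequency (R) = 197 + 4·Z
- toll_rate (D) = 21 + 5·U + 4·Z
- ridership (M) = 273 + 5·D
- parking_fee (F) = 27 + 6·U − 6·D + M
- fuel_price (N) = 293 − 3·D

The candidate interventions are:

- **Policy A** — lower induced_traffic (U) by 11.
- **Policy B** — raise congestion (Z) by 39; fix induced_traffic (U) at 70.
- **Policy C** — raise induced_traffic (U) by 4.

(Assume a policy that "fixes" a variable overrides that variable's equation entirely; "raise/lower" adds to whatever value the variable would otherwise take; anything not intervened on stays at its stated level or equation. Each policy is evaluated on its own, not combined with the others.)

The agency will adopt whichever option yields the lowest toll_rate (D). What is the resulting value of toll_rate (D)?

951

Policy A (U − 11):
  U = 109 − 11 = 98
  Z = 110
  D = 21 + 5·98 + 4·110 = 951
Policy B (Z + 39, U := 70):
  U = 70
  Z = 110 + 39 = 149
  D = 21 + 5·70 + 4·149 = 967
Policy C (U + 4):
  U = 109 + 4 = 113
  Z = 110
  D = 21 + 5·113 + 4·110 = 1026
Comparing — Policy A: D=951, Policy B: D=967, Policy C: D=1026. Lowest is 951 (Policy A).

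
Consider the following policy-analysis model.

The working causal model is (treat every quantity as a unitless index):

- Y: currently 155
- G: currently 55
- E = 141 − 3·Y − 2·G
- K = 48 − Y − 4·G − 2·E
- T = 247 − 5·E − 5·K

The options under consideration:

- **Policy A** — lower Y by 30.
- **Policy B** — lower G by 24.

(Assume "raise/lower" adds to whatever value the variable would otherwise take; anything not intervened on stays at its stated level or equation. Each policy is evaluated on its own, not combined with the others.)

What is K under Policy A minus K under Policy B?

Policy A (Y − 30):
  Y = 155 − 30 = 125
  G = 55
  E = 141 − 3·125 − 2·55 = -344
  K = 48 − 125 − 4·55 − 2·(-344) = 391
Policy B (G − 24):
  Y = 155
  G = 55 − 24 = 31
  E = 141 − 3·155 − 2·31 = -386
  K = 48 − 155 − 4·31 − 2·(-386) = 541
K: 391 − 541 = -150

-150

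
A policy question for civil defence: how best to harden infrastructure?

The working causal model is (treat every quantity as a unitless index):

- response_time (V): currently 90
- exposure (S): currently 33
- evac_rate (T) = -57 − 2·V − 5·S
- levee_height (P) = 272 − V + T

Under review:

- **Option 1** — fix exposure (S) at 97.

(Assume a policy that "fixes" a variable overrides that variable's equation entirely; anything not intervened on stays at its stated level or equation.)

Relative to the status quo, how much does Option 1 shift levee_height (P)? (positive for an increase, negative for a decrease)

-320

Baseline:
  V = 90
  S = 33
  T = -57 − 2·90 − 5·33 = -402
  P = 272 − 90 + (-402) = -220
Option 1 (S := 97):
  V = 90
  S = 97
  T = -57 − 2·90 − 5·97 = -722
  P = 272 − 90 + (-722) = -540
Change in P: -540 − (-220) = -320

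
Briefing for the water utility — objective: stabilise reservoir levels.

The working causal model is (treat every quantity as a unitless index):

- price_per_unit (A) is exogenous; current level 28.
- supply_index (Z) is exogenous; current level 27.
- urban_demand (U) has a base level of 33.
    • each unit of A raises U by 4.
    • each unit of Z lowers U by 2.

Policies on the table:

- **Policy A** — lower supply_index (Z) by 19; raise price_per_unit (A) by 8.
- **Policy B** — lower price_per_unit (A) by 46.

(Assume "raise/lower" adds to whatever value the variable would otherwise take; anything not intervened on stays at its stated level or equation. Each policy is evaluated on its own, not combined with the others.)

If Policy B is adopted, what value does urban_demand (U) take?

-93

Policy B (A − 46):
  A = 28 − 46 = -18
  Z = 27
  U = 33 + 4·(-18) − 2·27 = -93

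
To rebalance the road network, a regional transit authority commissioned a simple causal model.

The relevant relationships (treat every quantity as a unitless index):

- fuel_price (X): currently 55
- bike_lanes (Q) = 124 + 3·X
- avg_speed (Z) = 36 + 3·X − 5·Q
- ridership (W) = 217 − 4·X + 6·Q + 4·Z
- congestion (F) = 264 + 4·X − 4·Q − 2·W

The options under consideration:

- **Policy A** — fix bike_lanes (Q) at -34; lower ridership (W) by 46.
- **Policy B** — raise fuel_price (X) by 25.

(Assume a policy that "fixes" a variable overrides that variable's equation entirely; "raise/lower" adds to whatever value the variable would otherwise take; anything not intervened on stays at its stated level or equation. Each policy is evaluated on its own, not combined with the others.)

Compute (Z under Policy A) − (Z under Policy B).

1915

Policy A (Q := -34, W − 46):
  X = 55
  Q = -34
  Z = 36 + 3·55 − 5·(-34) = 371
Policy B (X + 25):
  X = 55 + 25 = 80
  Q = 124 + 3·80 = 364
  Z = 36 + 3·80 − 5·364 = -1544
Z: 371 − (-1544) = 1915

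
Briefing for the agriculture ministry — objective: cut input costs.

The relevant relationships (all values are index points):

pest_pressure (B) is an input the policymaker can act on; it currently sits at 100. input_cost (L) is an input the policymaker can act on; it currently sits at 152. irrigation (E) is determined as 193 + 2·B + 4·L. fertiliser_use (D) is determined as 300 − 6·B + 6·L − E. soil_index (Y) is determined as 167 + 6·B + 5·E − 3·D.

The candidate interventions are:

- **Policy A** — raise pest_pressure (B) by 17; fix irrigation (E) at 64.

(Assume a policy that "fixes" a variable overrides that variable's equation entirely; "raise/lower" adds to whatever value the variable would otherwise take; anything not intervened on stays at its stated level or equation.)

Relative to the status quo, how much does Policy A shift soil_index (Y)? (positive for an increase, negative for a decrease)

Baseline:
  B = 100
  L = 152
  E = 193 + 2·100 + 4·152 = 1001
  D = 300 − 6·100 + 6·152 − 1001 = -389
  Y = 167 + 6·100 + 5·1001 − 3·(-389) = 6939
Policy A (B + 17, E := 64):
  B = 100 + 17 = 117
  L = 152
  E = 64
  D = 300 − 6·117 + 6·152 − 64 = 446
  Y = 167 + 6·117 + 5·64 − 3·446 = -149
Change in Y: -149 − 6939 = -7088

-7088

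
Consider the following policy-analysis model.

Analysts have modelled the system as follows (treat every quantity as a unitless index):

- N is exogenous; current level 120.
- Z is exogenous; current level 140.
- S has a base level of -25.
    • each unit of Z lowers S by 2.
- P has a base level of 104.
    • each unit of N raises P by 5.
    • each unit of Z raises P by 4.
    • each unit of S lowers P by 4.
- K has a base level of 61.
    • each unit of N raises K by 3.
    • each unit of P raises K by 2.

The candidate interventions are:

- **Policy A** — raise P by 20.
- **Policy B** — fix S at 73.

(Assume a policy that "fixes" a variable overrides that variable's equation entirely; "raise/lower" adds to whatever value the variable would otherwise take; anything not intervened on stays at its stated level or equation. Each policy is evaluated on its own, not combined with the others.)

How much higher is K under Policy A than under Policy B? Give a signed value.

Policy A (P + 20):
  N = 120
  Z = 140
  S = -25 − 2·140 = -305
  P = 104 + 5·120 + 4·140 − 4·(-305) (+20 from intervention) = 2504
  K = 61 + 3·120 + 2·2504 = 5429
Policy B (S := 73):
  N = 120
  Z = 140
  S = 73
  P = 104 + 5·120 + 4·140 − 4·73 = 972
  K = 61 + 3·120 + 2·972 = 2365
K: 5429 − 2365 = 3064

3064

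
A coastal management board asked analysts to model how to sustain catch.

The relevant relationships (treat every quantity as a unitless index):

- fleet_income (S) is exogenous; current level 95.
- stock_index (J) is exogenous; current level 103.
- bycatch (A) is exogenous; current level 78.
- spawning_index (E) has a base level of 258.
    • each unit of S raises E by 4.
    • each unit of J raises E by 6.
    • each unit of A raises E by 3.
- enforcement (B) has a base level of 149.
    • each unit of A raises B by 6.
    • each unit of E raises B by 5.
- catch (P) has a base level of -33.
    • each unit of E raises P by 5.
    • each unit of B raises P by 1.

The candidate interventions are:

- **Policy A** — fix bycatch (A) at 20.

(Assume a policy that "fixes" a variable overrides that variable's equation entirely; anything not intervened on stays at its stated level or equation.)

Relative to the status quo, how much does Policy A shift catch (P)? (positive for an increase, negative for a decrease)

Baseline:
  S = 95
  J = 103
  A = 78
  E = 258 + 4·95 + 6·103 + 3·78 = 1490
  B = 149 + 6·78 + 5·1490 = 8067
  P = -33 + 5·1490 + 8067 = 15484
Policy A (A := 20):
  S = 95
  J = 103
  A = 20
  E = 258 + 4·95 + 6·103 + 3·20 = 1316
  B = 149 + 6·20 + 5·1316 = 6849
  P = -33 + 5·1316 + 6849 = 13396
Change in P: 13396 − 15484 = -2088

-2088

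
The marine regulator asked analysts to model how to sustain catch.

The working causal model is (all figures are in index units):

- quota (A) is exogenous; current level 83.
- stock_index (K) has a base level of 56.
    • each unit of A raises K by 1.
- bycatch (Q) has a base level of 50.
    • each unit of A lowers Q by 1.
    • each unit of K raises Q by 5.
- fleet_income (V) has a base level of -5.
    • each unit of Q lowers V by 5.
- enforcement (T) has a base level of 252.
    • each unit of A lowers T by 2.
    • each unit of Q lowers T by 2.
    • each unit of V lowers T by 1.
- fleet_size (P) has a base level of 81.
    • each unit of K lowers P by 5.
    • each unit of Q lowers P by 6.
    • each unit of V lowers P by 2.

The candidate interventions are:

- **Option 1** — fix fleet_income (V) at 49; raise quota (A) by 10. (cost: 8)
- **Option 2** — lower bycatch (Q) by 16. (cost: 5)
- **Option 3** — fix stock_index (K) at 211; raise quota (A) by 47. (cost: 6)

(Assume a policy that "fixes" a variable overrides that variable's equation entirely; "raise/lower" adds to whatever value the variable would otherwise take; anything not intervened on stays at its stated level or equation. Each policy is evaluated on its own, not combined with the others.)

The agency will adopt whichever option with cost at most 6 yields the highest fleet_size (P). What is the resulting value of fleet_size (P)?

Option 2 (Q − 16):
  A = 83
  K = 56 + 83 = 139
  Q = 50 − 83 + 5·139 (−16 from intervention) = 646
  V = -5 − 5·646 = -3235
  P = 81 − 5·139 − 6·646 − 2·(-3235) = 1980
Option 3 (K := 211, A + 47):
  A = 83 + 47 = 130
  K = 211
  Q = 50 − 130 + 5·211 = 975
  V = -5 − 5·975 = -4880
  P = 81 − 5·211 − 6·975 − 2·(-4880) = 2936
Comparing — Option 2: P=1980, Option 3: P=2936. Highest is 2936 (Option 3).

2936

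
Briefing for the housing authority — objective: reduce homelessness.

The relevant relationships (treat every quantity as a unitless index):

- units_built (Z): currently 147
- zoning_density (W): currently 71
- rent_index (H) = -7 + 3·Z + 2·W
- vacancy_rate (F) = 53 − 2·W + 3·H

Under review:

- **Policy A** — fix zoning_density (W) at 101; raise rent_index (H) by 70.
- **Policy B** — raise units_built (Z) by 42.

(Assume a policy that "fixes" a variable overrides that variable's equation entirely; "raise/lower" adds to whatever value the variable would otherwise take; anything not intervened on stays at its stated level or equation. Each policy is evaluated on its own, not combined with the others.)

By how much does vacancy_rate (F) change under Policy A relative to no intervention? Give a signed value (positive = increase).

330

Baseline:
  Z = 147
  W = 71
  H = -7 + 3·147 + 2·71 = 576
  F = 53 − 2·71 + 3·576 = 1639
Policy A (W := 101, H + 70):
  Z = 147
  W = 101
  H = -7 + 3·147 + 2·101 (+70 from intervention) = 706
  F = 53 − 2·101 + 3·706 = 1969
Change in F: 1969 − 1639 = 330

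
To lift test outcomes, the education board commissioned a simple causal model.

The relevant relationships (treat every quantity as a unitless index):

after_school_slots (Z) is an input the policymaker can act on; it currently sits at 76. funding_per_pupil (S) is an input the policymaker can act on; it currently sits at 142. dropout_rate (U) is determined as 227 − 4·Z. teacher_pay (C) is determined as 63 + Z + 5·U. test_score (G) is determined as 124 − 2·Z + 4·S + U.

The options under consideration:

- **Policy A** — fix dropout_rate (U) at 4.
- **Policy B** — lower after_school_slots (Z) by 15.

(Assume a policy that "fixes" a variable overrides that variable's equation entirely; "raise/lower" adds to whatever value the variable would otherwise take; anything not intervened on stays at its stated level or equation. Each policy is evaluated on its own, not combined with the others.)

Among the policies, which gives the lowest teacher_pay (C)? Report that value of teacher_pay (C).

Policy A (U := 4):
  Z = 76
  U = 4
  C = 63 + 76 + 5·4 = 159
Policy B (Z − 15):
  Z = 76 − 15 = 61
  U = 227 − 4·61 = -17
  C = 63 + 61 + 5·(-17) = 39
Comparing — Policy A: C=159, Policy B: C=39. Lowest is 39 (Policy B).

39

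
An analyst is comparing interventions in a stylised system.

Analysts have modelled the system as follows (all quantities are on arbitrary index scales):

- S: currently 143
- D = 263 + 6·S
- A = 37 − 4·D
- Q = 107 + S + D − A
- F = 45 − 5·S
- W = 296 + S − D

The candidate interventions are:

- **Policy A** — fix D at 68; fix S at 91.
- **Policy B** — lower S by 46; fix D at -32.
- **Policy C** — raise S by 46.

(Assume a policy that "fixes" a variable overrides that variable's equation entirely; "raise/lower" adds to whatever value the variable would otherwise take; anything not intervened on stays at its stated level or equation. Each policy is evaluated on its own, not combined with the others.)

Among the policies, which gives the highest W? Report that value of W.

425

Policy A (D := 68, S := 91):
  S = 91
  D = 68
  W = 296 + 91 − 68 = 319
Policy B (S − 46, D := -32):
  S = 143 − 46 = 97
  D = -32
  W = 296 + 97 − (-32) = 425
Policy C (S + 46):
  S = 143 + 46 = 189
  D = 263 + 6·189 = 1397
  W = 296 + 189 − 1397 = -912
Comparing — Policy A: W=319, Policy B: W=425, Policy C: W=-912. Highest is 425 (Policy B).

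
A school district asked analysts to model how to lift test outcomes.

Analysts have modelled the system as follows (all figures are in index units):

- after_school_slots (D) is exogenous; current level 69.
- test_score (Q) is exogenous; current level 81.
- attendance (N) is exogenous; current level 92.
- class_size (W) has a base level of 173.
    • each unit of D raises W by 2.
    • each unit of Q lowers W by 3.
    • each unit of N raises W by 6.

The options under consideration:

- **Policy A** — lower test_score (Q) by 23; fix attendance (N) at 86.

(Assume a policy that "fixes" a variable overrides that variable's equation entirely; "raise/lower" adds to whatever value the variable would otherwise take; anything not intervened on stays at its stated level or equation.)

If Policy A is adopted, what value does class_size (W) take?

653

Policy A (Q − 23, N := 86):
  D = 69
  Q = 81 − 23 = 58
  N = 86
  W = 173 + 2·69 − 3·58 + 6·86 = 653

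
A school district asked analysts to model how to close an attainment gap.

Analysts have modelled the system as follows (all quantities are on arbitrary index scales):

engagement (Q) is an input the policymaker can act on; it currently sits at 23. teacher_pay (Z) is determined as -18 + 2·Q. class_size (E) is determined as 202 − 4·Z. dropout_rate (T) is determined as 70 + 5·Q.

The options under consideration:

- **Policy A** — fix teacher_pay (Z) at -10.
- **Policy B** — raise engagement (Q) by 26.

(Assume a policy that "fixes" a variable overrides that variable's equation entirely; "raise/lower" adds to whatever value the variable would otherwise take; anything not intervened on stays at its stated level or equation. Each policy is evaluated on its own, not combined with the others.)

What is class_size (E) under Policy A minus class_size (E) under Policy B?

360

Policy A (Z := -10):
  Q = 23
  Z = -10
  E = 202 − 4·(-10) = 242
Policy B (Q + 26):
  Q = 23 + 26 = 49
  Z = -18 + 2·49 = 80
  E = 202 − 4·80 = -118
E: 242 − (-118) = 360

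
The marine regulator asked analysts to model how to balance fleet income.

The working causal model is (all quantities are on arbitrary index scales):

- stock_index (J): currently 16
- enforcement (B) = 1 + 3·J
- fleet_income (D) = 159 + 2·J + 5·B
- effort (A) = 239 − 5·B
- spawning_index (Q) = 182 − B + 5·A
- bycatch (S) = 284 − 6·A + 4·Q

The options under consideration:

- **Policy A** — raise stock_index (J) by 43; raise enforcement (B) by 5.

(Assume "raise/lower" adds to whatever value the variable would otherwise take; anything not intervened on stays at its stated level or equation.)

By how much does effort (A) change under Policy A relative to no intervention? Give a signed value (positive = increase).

Baseline:
  J = 16
  B = 1 + 3·16 = 49
  A = 239 − 5·49 = -6
Policy A (J + 43, B + 5):
  J = 16 + 43 = 59
  B = 1 + 3·59 (+5 from intervention) = 183
  A = 239 − 5·183 = -676
Change in A: -676 − (-6) = -670

-670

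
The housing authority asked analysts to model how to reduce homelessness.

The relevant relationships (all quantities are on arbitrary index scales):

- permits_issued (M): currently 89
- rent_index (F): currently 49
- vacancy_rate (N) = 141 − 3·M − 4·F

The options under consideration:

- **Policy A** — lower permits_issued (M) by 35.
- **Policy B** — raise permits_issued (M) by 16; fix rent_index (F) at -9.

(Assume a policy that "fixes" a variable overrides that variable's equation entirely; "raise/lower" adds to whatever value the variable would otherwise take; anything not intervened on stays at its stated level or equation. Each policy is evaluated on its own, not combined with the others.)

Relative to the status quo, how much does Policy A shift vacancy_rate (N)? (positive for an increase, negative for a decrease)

Baseline:
  M = 89
  F = 49
  N = 141 − 3·89 − 4·49 = -322
Policy A (M − 35):
  M = 89 − 35 = 54
  F = 49
  N = 141 − 3·54 − 4·49 = -217
Change in N: -217 − (-322) = 105

105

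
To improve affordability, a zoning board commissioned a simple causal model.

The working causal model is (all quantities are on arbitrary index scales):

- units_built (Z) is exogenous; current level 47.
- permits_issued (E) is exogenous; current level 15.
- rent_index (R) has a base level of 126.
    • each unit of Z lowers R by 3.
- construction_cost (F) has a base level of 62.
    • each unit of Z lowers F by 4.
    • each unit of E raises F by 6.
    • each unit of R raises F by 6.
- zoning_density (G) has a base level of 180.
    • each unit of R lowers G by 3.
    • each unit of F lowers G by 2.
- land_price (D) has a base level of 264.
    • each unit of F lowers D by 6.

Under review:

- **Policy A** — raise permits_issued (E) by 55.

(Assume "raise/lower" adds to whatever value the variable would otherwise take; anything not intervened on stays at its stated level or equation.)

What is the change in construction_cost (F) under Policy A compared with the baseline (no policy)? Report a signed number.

Baseline:
  Z = 47
  E = 15
  R = 126 − 3·47 = -15
  F = 62 − 4·47 + 6·15 + 6·(-15) = -126
Policy A (E + 55):
  Z = 47
  E = 15 + 55 = 70
  R = 126 − 3·47 = -15
  F = 62 − 4·47 + 6·70 + 6·(-15) = 204
Change in F: 204 − (-126) = 330

330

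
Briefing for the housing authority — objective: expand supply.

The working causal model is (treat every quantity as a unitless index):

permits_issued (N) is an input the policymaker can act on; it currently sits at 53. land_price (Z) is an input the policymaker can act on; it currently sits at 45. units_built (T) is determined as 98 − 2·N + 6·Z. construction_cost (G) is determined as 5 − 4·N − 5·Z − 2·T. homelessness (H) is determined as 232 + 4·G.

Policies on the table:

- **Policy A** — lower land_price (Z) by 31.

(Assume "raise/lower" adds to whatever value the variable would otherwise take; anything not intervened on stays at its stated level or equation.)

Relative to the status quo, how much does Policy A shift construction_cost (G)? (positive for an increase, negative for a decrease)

Baseline:
  N = 53
  Z = 45
  T = 98 − 2·53 + 6·45 = 262
  G = 5 − 4·53 − 5·45 − 2·262 = -956
Policy A (Z − 31):
  N = 53
  Z = 45 − 31 = 14
  T = 98 − 2·53 + 6·14 = 76
  G = 5 − 4·53 − 5·14 − 2·76 = -429
Change in G: -429 − (-956) = 527

527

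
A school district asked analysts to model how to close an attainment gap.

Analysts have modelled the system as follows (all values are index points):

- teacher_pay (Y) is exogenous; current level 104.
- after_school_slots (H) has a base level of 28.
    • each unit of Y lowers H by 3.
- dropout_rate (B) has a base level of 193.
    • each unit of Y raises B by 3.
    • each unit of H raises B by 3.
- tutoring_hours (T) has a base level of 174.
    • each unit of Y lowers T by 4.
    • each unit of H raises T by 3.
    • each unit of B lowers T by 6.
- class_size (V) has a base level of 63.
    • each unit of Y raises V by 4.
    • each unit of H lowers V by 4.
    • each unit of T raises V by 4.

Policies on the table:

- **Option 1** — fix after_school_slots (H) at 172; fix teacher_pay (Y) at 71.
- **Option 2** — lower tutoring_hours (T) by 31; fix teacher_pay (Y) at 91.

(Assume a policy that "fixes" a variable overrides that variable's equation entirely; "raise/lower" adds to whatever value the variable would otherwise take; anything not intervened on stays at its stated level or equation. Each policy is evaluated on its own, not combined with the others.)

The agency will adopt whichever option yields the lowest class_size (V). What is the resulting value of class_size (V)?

-20845

Option 1 (H := 172, Y := 71):
  Y = 71
  H = 172
  B = 193 + 3·71 + 3·172 = 922
  T = 174 − 4·71 + 3·172 − 6·922 = -5126
  V = 63 + 4·71 − 4·172 + 4·(-5126) = -20845
Option 2 (T − 31, Y := 91):
  Y = 91
  H = 28 − 3·91 = -245
  B = 193 + 3·91 + 3·(-245) = -269
  T = 174 − 4·91 + 3·(-245) − 6·(-269) (−31 from intervention) = 658
  V = 63 + 4·91 − 4·(-245) + 4·658 = 4039
Comparing — Option 1: V=-20845, Option 2: V=4039. Lowest is -20845 (Option 1).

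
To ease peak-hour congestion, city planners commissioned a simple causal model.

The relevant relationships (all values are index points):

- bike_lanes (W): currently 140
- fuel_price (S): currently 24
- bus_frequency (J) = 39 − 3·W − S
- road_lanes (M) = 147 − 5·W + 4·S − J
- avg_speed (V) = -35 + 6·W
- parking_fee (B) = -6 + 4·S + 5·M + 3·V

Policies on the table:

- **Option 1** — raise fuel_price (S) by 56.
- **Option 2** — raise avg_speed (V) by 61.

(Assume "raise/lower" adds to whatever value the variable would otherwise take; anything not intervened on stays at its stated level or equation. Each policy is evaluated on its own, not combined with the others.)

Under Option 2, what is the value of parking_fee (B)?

Option 2 (V + 61):
  W = 140
  S = 24
  J = 39 − 3·140 − 24 = -405
  M = 147 − 5·140 + 4·24 − (-405) = -52
  V = -35 + 6·140 (+61 from intervention) = 866
  B = -6 + 4·24 + 5·(-52) + 3·866 = 2428

2428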